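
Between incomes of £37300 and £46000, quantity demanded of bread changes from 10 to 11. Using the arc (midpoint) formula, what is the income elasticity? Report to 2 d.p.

0.46

ΔQ = 11 − 10 = 1; midpoint Q̄ = (10 + 11)/2 = 10.5.
ΔI = 46000 − 37300 = 8700; midpoint Ī = (37300 + 46000)/2 = 41650.
η = (ΔQ/Q̄) ÷ (ΔI/Ī) = (1/10.5) ÷ (8700/41650) = 0.46.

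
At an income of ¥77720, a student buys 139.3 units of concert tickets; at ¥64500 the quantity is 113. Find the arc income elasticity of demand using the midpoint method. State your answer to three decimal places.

1.121

ΔQ = 113 − 139.3 = -26.3; midpoint Q̄ = (139.3 + 113)/2 = 126.15.
ΔI = 64500 − 77720 = -13220; midpoint Ī = (77720 + 64500)/2 = 71110.
η = (ΔQ/Q̄) ÷ (ΔI/Ī) = (-26.3/126.15) ÷ (-13220/71110) = 1.121.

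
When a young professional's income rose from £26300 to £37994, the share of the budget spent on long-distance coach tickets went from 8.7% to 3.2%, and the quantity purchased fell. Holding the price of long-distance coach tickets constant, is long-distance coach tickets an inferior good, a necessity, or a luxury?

inferior good

Quantity demanded falls as income rises, so η < 0.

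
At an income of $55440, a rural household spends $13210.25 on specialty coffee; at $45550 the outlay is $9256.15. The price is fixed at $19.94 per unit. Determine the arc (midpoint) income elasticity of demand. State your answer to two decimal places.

1.80

With a constant price, Q₁ = 13210.25/19.94 = 662.500 and Q₂ = 9256.15/19.94 = 464.200 (equivalently, work directly with expenditure since P cancels).
Midpoint %ΔQ = (9256.15 − 13210.25)/11233.20 = -0.35200; midpoint %ΔI = (45550 − 55440)/50495 = -0.19586.
η = -0.35200 / -0.19586 = 1.80.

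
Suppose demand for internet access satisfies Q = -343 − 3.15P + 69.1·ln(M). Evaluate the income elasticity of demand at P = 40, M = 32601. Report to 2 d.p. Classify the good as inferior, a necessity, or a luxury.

At P = 40, M = 32601: Q = 249.094.
Holding P constant, ∂Q/∂M = 69.1/M = 0.00211957.
η_M = (∂Q/∂M)·(M/Q) = 0.00211957 × (32601/249.094) = 0.28.
Since 0 < η < 1, this is a necessity.

0.28 (necessity)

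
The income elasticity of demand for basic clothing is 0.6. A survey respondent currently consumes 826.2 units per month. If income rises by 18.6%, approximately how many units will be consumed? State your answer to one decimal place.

%ΔQ ≈ η × %ΔI = 0.6 × 18.6% = 11.16%.
New Q ≈ 826.2 × (1 + 0.1116) = 918.4.

918.4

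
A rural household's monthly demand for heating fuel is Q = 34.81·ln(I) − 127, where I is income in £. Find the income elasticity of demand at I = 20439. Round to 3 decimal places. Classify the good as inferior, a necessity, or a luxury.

0.159 (necessity)

At I = 20439: Q = 218.496.
dQ/dI = 34.81/I = 0.00170312 at this income.
η = (dQ/dI)·(I/Q) = 0.00170312 × (20439/218.496) = 0.159.
Since 0 < η < 1, the good is a necessity.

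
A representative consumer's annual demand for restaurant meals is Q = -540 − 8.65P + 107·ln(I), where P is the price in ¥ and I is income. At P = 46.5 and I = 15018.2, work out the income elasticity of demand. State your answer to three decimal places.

1.233

At P = 46.5, I = 15018.2: Q = 86.796.
Holding P constant, ∂Q/∂I = 107/I = 0.00712469.
η_I = (∂Q/∂I)·(I/Q) = 0.00712469 × (15018.2/86.796) = 1.233.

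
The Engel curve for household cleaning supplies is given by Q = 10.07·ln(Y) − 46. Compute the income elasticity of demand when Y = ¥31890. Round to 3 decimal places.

0.172

At Y = 31890: Q = 58.426.
dQ/dY = 10.07/Y = 0.000315773 at this income.
η = (dQ/dY)·(Y/Q) = 0.000315773 × (31890/58.426) = 0.172.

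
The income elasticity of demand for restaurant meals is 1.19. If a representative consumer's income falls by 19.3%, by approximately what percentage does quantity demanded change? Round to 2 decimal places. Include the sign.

%ΔQ ≈ η × %ΔI = 1.19 × (-19.3%) = -22.97%.

-22.97%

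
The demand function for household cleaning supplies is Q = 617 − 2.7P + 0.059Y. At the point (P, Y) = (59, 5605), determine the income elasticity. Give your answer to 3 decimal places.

0.419

At P = 59, Y = 5605: Q = 788.395.
Holding P constant, ∂Q/∂Y = 0.059.
η_Y = (∂Q/∂Y)·(Y/Q) = 0.059 × (5605/788.395) = 0.419.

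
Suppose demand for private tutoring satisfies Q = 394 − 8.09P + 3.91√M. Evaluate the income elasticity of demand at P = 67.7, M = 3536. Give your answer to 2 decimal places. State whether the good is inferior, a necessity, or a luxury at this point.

At P = 67.7, M = 3536: Q = 78.812.
Holding P constant, ∂Q/∂M = 3.91/(2√M) = 0.0328769.
η_M = (∂Q/∂M)·(M/Q) = 0.0328769 × (3536/78.812) = 1.48.
Since η > 1, this is a luxury.

1.48 (luxury)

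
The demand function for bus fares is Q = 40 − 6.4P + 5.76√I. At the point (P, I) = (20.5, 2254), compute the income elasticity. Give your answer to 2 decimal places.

0.75

At P = 20.5, I = 2254: Q = 182.264.
Holding P constant, ∂Q/∂I = 5.76/(2√I) = 0.0606618.
η_I = (∂Q/∂I)·(I/Q) = 0.0606618 × (2254/182.264) = 0.75.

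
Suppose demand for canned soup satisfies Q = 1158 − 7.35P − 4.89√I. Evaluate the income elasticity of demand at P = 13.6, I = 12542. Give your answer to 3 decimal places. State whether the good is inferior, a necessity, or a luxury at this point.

At P = 13.6, I = 12542: Q = 510.404.
Holding P constant, ∂Q/∂I = -4.89/(2√I) = -0.0218321.
η_I = (∂Q/∂I)·(I/Q) = -0.0218321 × (12542/510.404) = -0.536.
Since η < 0, this is an inferior good.

-0.536 (inferior good)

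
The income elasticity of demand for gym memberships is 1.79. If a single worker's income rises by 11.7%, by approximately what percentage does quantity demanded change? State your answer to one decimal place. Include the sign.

20.9%

%ΔQ ≈ η × %ΔI = 1.79 × 11.7% = 20.9%.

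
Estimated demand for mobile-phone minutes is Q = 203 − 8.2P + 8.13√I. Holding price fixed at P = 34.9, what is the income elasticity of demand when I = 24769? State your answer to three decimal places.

At P = 34.9, I = 24769: Q = 1196.333.
Holding P constant, ∂Q/∂I = 8.13/(2√I) = 0.0258289.
η_I = (∂Q/∂I)·(I/Q) = 0.0258289 × (24769/1196.333) = 0.535.

0.535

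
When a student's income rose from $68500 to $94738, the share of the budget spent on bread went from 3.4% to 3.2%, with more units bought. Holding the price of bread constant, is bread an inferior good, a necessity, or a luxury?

Quantity rises but the budget share falls as income rises, so 0 < η < 1.

necessity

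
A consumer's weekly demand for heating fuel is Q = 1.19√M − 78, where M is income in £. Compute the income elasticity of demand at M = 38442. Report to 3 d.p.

0.751

At M = 38442: Q = 155.319.
dQ/dM = 1.19/(2√M) = 0.00303469 at this income.
η = (dQ/dM)·(M/Q) = 0.00303469 × (38442/155.319) = 0.751.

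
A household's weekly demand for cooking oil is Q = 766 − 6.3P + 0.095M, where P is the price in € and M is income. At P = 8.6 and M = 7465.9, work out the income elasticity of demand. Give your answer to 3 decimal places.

At P = 8.6, M = 7465.9: Q = 1421.081.
Holding P constant, ∂Q/∂M = 0.095.
η_M = (∂Q/∂M)·(M/Q) = 0.095 × (7465.9/1421.081) = 0.499.

0.499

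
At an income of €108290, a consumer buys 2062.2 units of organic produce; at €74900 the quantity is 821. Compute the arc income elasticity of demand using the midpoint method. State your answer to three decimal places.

ΔQ = 821 − 2062.2 = -1241.2; midpoint Q̄ = (2062.2 + 821)/2 = 1441.6.
ΔI = 74900 − 108290 = -33390; midpoint Ī = (108290 + 74900)/2 = 91595.
η = (ΔQ/Q̄) ÷ (ΔI/Ī) = (-1241.2/1441.6) ÷ (-33390/91595) = 2.362.

2.362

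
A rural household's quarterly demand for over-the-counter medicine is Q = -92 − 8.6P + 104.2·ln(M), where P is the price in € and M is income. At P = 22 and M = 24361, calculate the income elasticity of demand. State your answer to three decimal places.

At P = 22, M = 24361: Q = 771.297.
Holding P constant, ∂Q/∂M = 104.2/M = 0.00427733.
η_M = (∂Q/∂M)·(M/Q) = 0.00427733 × (24361/771.297) = 0.135.

0.135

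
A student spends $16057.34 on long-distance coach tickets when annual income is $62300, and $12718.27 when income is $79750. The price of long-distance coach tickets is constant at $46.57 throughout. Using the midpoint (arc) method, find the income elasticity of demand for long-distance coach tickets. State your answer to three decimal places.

With a constant price, Q₁ = 16057.34/46.57 = 344.800 and Q₂ = 12718.27/46.57 = 273.100 (equivalently, work directly with expenditure since P cancels).
Midpoint %ΔQ = (12718.27 − 16057.34)/14387.81 = -0.23208; midpoint %ΔI = (79750 − 62300)/71025 = 0.24569.
η = -0.23208 / 0.24569 = -0.945.

-0.945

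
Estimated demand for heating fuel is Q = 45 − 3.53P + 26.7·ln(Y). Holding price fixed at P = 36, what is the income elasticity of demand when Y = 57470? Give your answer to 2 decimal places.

0.13

At P = 36, Y = 57470: Q = 210.526.
Holding P constant, ∂Q/∂Y = 26.7/Y = 0.00046459.
η_Y = (∂Q/∂Y)·(Y/Q) = 0.00046459 × (57470/210.526) = 0.13.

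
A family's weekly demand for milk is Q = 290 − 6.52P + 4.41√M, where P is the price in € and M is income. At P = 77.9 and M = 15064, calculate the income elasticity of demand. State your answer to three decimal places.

At P = 77.9, M = 15064: Q = 323.356.
Holding P constant, ∂Q/∂M = 4.41/(2√M) = 0.0179655.
η_M = (∂Q/∂M)·(M/Q) = 0.0179655 × (15064/323.356) = 0.837.

0.837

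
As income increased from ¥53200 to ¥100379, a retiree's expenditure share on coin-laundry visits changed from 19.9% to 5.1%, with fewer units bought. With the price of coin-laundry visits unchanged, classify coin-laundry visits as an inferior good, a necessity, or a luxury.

inferior good

Quantity demanded falls as income rises, so η < 0.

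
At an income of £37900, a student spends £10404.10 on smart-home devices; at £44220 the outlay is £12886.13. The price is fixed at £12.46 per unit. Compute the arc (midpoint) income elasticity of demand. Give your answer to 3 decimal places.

With a constant price, Q₁ = 10404.10/12.46 = 835.000 and Q₂ = 12886.13/12.46 = 1034.200 (equivalently, work directly with expenditure since P cancels).
Midpoint %ΔQ = (12886.13 − 10404.10)/11645.12 = 0.21314; midpoint %ΔI = (44220 − 37900)/41060 = 0.15392.
η = 0.21314 / 0.15392 = 1.385.

1.385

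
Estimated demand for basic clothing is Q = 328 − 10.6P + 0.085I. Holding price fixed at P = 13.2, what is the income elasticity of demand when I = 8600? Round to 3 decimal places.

At P = 13.2, I = 8600: Q = 919.080.
Holding P constant, ∂Q/∂I = 0.085.
η_I = (∂Q/∂I)·(I/Q) = 0.085 × (8600/919.080) = 0.795.

0.795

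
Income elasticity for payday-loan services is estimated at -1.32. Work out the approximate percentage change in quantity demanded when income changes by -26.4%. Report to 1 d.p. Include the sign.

%ΔQ ≈ η × %ΔI = -1.32 × (-26.4%) = 34.8%.

34.8%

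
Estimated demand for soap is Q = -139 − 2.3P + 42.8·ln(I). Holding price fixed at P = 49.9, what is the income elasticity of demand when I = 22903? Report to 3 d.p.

At P = 49.9, I = 22903: Q = 175.900.
Holding P constant, ∂Q/∂I = 42.8/I = 0.00186875.
η_I = (∂Q/∂I)·(I/Q) = 0.00186875 × (22903/175.900) = 0.243.

0.243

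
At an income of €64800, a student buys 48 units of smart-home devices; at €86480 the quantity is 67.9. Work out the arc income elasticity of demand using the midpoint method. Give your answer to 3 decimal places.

1.198

ΔQ = 67.9 − 48 = 19.9; midpoint Q̄ = (48 + 67.9)/2 = 57.95.
ΔI = 86480 − 64800 = 21680; midpoint Ī = (64800 + 86480)/2 = 75640.
η = (ΔQ/Q̄) ÷ (ΔI/Ī) = (19.9/57.95) ÷ (21680/75640) = 1.198.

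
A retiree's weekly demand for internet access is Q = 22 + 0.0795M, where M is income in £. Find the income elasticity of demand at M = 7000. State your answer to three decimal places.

At M = 7000: Q = 578.500.
dQ/dM = 0.0795.
η = (dQ/dM)·(M/Q) = 0.0795 × (7000/578.500) = 0.962.

0.962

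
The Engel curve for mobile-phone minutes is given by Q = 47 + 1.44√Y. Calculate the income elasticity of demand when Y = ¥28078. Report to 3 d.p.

0.418

At Y = 28078: Q = 288.293.
dQ/dY = 1.44/(2√Y) = 0.00429684 at this income.
η = (dQ/dY)·(Y/Q) = 0.00429684 × (28078/288.293) = 0.418.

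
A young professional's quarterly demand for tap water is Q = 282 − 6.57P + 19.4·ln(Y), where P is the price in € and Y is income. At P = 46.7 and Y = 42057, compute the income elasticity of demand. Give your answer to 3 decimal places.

At P = 46.7, Y = 42057: Q = 181.729.
Holding P constant, ∂Q/∂Y = 19.4/Y = 0.000461279.
η_Y = (∂Q/∂Y)·(Y/Q) = 0.000461279 × (42057/181.729) = 0.107.

0.107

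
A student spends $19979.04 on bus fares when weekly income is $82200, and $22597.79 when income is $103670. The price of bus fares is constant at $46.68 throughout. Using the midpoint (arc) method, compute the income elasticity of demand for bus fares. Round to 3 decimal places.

With a constant price, Q₁ = 19979.04/46.68 = 428.000 and Q₂ = 22597.79/46.68 = 484.100 (equivalently, work directly with expenditure since P cancels).
Midpoint %ΔQ = (22597.79 − 19979.04)/21288.42 = 0.12301; midpoint %ΔI = (103670 − 82200)/92935 = 0.23102.
η = 0.12301 / 0.23102 = 0.532.

0.532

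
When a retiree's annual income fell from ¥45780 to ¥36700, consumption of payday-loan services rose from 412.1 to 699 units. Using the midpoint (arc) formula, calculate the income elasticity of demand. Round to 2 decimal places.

ΔQ = 699 − 412.1 = 286.9; midpoint Q̄ = (412.1 + 699)/2 = 555.55.
ΔI = 36700 − 45780 = -9080; midpoint Ī = (45780 + 36700)/2 = 41240.
η = (ΔQ/Q̄) ÷ (ΔI/Ī) = (286.9/555.55) ÷ (-9080/41240) = -2.35.

-2.35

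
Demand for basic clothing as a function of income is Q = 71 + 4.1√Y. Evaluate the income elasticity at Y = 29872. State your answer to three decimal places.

At Y = 29872: Q = 779.624.
dQ/dY = 4.1/(2√Y) = 0.011861 at this income.
η = (dQ/dY)·(Y/Q) = 0.011861 × (29872/779.624) = 0.454.

0.454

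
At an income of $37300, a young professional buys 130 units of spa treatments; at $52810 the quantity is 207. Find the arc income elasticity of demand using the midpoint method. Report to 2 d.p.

1.33

ΔQ = 207 − 130 = 77; midpoint Q̄ = (130 + 207)/2 = 168.5.
ΔI = 52810 − 37300 = 15510; midpoint Ī = (37300 + 52810)/2 = 45055.
η = (ΔQ/Q̄) ÷ (ΔI/Ī) = (77/168.5) ÷ (15510/45055) = 1.33.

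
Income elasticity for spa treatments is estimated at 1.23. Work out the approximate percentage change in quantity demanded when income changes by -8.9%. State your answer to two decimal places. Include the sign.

%ΔQ ≈ η × %ΔI = 1.23 × (-8.9%) = -10.95%.

-10.95%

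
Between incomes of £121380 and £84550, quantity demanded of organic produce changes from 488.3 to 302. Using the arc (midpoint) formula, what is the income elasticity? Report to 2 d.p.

1.32

ΔQ = 302 − 488.3 = -186.3; midpoint Q̄ = (488.3 + 302)/2 = 395.15.
ΔI = 84550 − 121380 = -36830; midpoint Ī = (121380 + 84550)/2 = 102965.
η = (ΔQ/Q̄) ÷ (ΔI/Ī) = (-186.3/395.15) ÷ (-36830/102965) = 1.32.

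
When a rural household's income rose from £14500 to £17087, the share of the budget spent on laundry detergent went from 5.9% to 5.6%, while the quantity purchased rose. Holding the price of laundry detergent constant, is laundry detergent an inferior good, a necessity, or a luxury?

necessity

Quantity rises but the budget share falls as income rises, so 0 < η < 1.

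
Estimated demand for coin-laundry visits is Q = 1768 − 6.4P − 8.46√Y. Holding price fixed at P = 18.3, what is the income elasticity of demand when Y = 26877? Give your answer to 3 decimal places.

-2.627

At P = 18.3, Y = 26877: Q = 263.930.
Holding P constant, ∂Q/∂Y = -8.46/(2√Y) = -0.0258018.
η_Y = (∂Q/∂Y)·(Y/Q) = -0.0258018 × (26877/263.930) = -2.627.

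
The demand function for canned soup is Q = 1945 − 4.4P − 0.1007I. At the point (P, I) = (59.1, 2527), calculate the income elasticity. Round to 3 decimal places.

-0.178

At P = 59.1, I = 2527: Q = 1430.491.
Holding P constant, ∂Q/∂I = −0.1007.
η_I = (∂Q/∂I)·(I/Q) = -0.1007 × (2527/1430.491) = -0.178.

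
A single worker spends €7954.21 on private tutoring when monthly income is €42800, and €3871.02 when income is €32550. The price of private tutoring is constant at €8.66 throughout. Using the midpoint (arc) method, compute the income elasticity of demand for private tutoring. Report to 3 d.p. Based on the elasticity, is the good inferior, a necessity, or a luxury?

2.538 (luxury)

With a constant price, Q₁ = 7954.21/8.66 = 918.500 and Q₂ = 3871.02/8.66 = 447.000 (equivalently, work directly with expenditure since P cancels).
Midpoint %ΔQ = (3871.02 − 7954.21)/5912.62 = -0.69059; midpoint %ΔI = (32550 − 42800)/37675 = -0.27206.
η = -0.69059 / -0.27206 = 2.538.
η > 1 ⇒ luxury.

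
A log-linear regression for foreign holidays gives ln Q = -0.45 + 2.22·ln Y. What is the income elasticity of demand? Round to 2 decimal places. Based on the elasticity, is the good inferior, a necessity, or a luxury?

In a log-linear demand, the coefficient on ln Y is the income elasticity.
So η = 2.22.
η > 1 ⇒ luxury.

2.22 (luxury)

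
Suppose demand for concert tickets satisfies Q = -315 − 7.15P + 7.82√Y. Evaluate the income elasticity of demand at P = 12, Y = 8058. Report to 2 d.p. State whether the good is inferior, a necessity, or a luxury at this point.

At P = 12, Y = 8058: Q = 301.173.
Holding P constant, ∂Q/∂Y = 7.82/(2√Y) = 0.0435575.
η_Y = (∂Q/∂Y)·(Y/Q) = 0.0435575 × (8058/301.173) = 1.17.
Since η > 1, this is a luxury.

1.17 (luxury)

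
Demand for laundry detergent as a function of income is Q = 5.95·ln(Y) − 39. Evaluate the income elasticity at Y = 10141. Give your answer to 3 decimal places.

0.375

At Y = 10141: Q = 15.885.
dQ/dY = 5.95/Y = 0.000586727 at this income.
η = (dQ/dY)·(Y/Q) = 0.000586727 × (10141/15.885) = 0.375.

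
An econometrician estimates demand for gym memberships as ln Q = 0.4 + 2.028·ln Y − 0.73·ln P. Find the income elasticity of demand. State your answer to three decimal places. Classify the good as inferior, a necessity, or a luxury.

In a log-linear demand, the coefficient on ln Y is the income elasticity.
So η = 2.028.
η > 1 ⇒ luxury.

2.028 (luxury)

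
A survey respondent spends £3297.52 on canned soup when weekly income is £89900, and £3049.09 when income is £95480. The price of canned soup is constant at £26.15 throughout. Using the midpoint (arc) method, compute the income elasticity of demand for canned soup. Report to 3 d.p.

With a constant price, Q₁ = 3297.52/26.15 = 126.100 and Q₂ = 3049.09/26.15 = 116.600 (equivalently, work directly with expenditure since P cancels).
Midpoint %ΔQ = (3049.09 − 3297.52)/3173.31 = -0.07829; midpoint %ΔI = (95480 − 89900)/92690 = 0.06020.
η = -0.07829 / 0.06020 = -1.300.

-1.300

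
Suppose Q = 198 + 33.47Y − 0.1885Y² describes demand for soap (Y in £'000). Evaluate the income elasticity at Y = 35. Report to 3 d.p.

0.623

At Y = 35: Q = 1138.5375.
dQ/dY = 33.47 − 0.377Y = 20.27500.
η = (dQ/dY)·(Y/Q) = 20.27500 × (35/1138.5375) = 0.623.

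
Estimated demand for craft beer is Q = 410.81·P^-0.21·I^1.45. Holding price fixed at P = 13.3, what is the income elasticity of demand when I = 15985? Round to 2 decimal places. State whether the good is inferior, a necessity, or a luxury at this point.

1.45 (luxury)

For a multiplicative demand Q = A·P^α·I^β, the income elasticity is β everywhere.
Here β = 1.45, so η = 1.45.
Since η > 1, this is a luxury.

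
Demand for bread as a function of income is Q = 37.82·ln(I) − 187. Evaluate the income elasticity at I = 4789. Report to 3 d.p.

At I = 4789: Q = 133.490.
dQ/dI = 37.82/I = 0.00789726 at this income.
η = (dQ/dI)·(I/Q) = 0.00789726 × (4789/133.490) = 0.283.

0.283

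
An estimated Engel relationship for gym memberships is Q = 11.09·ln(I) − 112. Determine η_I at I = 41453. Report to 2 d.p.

1.88

At I = 41453: Q = 5.912.
dQ/dI = 11.09/I = 0.000267532 at this income.
η = (dQ/dI)·(I/Q) = 0.000267532 × (41453/5.912) = 1.88.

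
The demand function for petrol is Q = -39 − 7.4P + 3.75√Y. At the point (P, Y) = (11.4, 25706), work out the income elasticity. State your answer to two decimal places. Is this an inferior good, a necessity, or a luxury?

At P = 11.4, Y = 25706: Q = 477.881.
Holding P constant, ∂Q/∂Y = 3.75/(2√Y) = 0.0116946.
η_Y = (∂Q/∂Y)·(Y/Q) = 0.0116946 × (25706/477.881) = 0.63.
Since 0 < η < 1, this is a necessity.

0.63 (necessity)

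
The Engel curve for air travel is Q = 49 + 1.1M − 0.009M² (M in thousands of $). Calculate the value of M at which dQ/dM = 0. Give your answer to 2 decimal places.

dQ/dM = 1.1 − 0.018M.
The good is inferior where dQ/dM < 0. Setting dQ/dM = 0 gives M = 1.1 / 0.018 = 61.11.

61.11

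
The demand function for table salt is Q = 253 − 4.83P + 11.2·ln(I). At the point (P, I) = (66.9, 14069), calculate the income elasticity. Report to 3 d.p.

At P = 66.9, I = 14069: Q = 36.852.
Holding P constant, ∂Q/∂I = 11.2/I = 0.000796076.
η_I = (∂Q/∂I)·(I/Q) = 0.000796076 × (14069/36.852) = 0.304.

0.304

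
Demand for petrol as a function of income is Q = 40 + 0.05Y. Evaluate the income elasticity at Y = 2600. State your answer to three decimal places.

0.765

At Y = 2600: Q = 170.000.
dQ/dY = 0.05.
η = (dQ/dY)·(Y/Q) = 0.05 × (2600/170.000) = 0.765.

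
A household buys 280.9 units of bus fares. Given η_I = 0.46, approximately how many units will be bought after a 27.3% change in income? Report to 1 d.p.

316.2

%ΔQ ≈ η × %ΔI = 0.46 × 27.3% = 12.558%.
New Q ≈ 280.9 × (1 + 0.12558) = 316.2.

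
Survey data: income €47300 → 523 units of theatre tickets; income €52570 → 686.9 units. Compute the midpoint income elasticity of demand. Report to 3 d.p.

ΔQ = 686.9 − 523 = 163.9; midpoint Q̄ = (523 + 686.9)/2 = 604.95.
ΔI = 52570 − 47300 = 5270; midpoint Ī = (47300 + 52570)/2 = 49935.
η = (ΔQ/Q̄) ÷ (ΔI/Ī) = (163.9/604.95) ÷ (5270/49935) = 2.567.

2.567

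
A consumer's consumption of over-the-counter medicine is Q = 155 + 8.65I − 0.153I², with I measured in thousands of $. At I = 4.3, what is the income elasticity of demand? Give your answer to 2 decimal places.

0.17

At I = 4.3: Q = 189.3660.
dQ/dI = 8.65 − 0.306I = 7.33420.
η = (dQ/dI)·(I/Q) = 7.33420 × (4.3/189.3660) = 0.17.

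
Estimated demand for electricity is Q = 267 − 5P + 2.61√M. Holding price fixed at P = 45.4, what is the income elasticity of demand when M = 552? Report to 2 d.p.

At P = 45.4, M = 552: Q = 101.321.
Holding P constant, ∂Q/∂M = 2.61/(2√M) = 0.0555445.
η_M = (∂Q/∂M)·(M/Q) = 0.0555445 × (552/101.321) = 0.30.

0.30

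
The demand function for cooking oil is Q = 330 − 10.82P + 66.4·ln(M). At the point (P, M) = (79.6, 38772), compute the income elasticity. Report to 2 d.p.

At P = 79.6, M = 38772: Q = 170.274.
Holding P constant, ∂Q/∂M = 66.4/M = 0.00171258.
η_M = (∂Q/∂M)·(M/Q) = 0.00171258 × (38772/170.274) = 0.39.

0.39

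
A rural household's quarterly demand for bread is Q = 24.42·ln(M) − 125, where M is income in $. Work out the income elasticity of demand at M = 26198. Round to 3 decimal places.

0.198

At M = 26198: Q = 123.435.
dQ/dM = 24.42/M = 0.000932132 at this income.
η = (dQ/dM)·(M/Q) = 0.000932132 × (26198/123.435) = 0.198.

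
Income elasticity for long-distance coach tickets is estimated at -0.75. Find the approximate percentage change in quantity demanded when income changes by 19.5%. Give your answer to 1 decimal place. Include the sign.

%ΔQ ≈ η × %ΔI = -0.75 × 19.5% = -14.6%.

-14.6%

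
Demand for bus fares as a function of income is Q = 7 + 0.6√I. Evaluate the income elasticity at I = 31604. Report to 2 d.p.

0.47

At I = 31604: Q = 113.665.
dQ/dI = 0.6/(2√I) = 0.00168753 at this income.
η = (dQ/dI)·(I/Q) = 0.00168753 × (31604/113.665) = 0.47.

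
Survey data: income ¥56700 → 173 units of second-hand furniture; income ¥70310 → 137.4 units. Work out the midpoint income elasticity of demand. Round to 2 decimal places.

ΔQ = 137.4 − 173 = -35.6; midpoint Q̄ = (173 + 137.4)/2 = 155.2.
ΔI = 70310 − 56700 = 13610; midpoint Ī = (56700 + 70310)/2 = 63505.
η = (ΔQ/Q̄) ÷ (ΔI/Ī) = (-35.6/155.2) ÷ (13610/63505) = -1.07.

-1.07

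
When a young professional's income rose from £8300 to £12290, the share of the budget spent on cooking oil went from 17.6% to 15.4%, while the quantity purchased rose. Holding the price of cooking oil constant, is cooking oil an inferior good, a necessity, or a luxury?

necessity

Quantity rises but the budget share falls as income rises, so 0 < η < 1.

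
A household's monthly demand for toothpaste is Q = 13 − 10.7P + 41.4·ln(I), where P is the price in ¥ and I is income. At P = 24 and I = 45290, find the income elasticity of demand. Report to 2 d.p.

At P = 24, I = 45290: Q = 200.043.
Holding P constant, ∂Q/∂I = 41.4/I = 0.000914109.
η_I = (∂Q/∂I)·(I/Q) = 0.000914109 × (45290/200.043) = 0.21.

0.21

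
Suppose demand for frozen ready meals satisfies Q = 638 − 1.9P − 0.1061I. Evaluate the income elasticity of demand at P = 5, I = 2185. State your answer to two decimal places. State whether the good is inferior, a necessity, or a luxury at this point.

At P = 5, I = 2185: Q = 396.672.
Holding P constant, ∂Q/∂I = −0.1061.
η_I = (∂Q/∂I)·(I/Q) = -0.1061 × (2185/396.672) = -0.58.
Since η < 0, this is an inferior good.

-0.58 (inferior good)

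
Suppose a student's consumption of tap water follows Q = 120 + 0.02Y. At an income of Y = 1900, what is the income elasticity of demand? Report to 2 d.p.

0.24

At Y = 1900: Q = 158.000.
dQ/dY = 0.02.
η = (dQ/dY)·(Y/Q) = 0.02 × (1900/158.000) = 0.24.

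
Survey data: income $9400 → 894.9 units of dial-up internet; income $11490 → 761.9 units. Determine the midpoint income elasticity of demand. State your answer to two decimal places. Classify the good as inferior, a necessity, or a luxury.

ΔQ = 761.9 − 894.9 = -133; midpoint Q̄ = (894.9 + 761.9)/2 = 828.4.
ΔI = 11490 − 9400 = 2090; midpoint Ī = (9400 + 11490)/2 = 10445.
η = (ΔQ/Q̄) ÷ (ΔI/Ī) = (-133/828.4) ÷ (2090/10445) = -0.80.
η < 0 ⇒ inferior good.

-0.80 (inferior good)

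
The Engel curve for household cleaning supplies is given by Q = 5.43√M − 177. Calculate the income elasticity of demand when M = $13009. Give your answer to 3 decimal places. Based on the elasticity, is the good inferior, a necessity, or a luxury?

0.700 (necessity)

At M = 13009: Q = 442.330.
dQ/dM = 5.43/(2√M) = 0.0238039 at this income.
η = (dQ/dM)·(M/Q) = 0.0238039 × (13009/442.330) = 0.700.
Since 0 < η < 1, the good is a necessity.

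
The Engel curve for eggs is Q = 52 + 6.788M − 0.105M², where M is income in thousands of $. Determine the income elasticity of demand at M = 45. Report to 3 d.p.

-0.827

At M = 45: Q = 144.8350.
dQ/dM = 6.788 − 0.21M = -2.66200.
η = (dQ/dM)·(M/Q) = -2.66200 × (45/144.8350) = -0.827.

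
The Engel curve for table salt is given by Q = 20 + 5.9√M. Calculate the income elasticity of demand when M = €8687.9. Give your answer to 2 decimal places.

At M = 8687.9: Q = 569.933.
dQ/dM = 5.9/(2√M) = 0.0316493 at this income.
η = (dQ/dM)·(M/Q) = 0.0316493 × (8687.9/569.933) = 0.48.

0.48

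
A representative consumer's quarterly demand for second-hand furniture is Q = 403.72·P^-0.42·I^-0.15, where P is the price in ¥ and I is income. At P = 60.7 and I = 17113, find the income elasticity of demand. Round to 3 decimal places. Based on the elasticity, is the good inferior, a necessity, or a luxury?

-0.150 (inferior good)

For a multiplicative demand Q = A·P^α·I^β, the income elasticity is β everywhere.
Here β = -0.15, so η = -0.150.
Since η < 0, this is an inferior good.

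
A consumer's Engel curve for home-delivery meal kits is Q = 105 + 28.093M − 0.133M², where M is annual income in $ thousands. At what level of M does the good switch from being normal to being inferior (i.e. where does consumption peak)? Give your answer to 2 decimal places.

105.61

dQ/dM = 28.093 − 0.266M.
The good is inferior where dQ/dM < 0. Setting dQ/dM = 0 gives M = 28.093 / 0.266 = 105.61.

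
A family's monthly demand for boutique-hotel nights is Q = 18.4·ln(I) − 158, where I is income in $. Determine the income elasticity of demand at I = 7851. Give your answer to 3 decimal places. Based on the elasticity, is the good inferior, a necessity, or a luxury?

2.622 (luxury)

At I = 7851: Q = 7.018.
dQ/dI = 18.4/I = 0.00234365 at this income.
η = (dQ/dI)·(I/Q) = 0.00234365 × (7851/7.018) = 2.622.
Since η > 1, the good is a luxury.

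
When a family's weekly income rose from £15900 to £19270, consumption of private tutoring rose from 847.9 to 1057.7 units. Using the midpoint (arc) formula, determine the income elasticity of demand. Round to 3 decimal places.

ΔQ = 1057.7 − 847.9 = 209.8; midpoint Q̄ = (847.9 + 1057.7)/2 = 952.8.
ΔI = 19270 − 15900 = 3370; midpoint Ī = (15900 + 19270)/2 = 17585.
η = (ΔQ/Q̄) ÷ (ΔI/Ī) = (209.8/952.8) ÷ (3370/17585) = 1.149.

1.149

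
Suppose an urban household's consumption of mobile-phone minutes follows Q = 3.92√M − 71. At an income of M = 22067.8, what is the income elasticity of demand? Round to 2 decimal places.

At M = 22067.8: Q = 511.325.
dQ/dM = 3.92/(2√M) = 0.013194 at this income.
η = (dQ/dM)·(M/Q) = 0.013194 × (22067.8/511.325) = 0.57.

0.57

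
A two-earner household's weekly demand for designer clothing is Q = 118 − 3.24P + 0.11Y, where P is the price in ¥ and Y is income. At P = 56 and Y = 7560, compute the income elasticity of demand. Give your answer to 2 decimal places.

At P = 56, Y = 7560: Q = 768.160.
Holding P constant, ∂Q/∂Y = 0.11.
η_Y = (∂Q/∂Y)·(Y/Q) = 0.11 × (7560/768.160) = 1.08.

1.08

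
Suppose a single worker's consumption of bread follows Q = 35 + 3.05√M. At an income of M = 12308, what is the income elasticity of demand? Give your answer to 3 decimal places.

0.453

At M = 12308: Q = 373.371.
dQ/dM = 3.05/(2√M) = 0.013746 at this income.
η = (dQ/dM)·(M/Q) = 0.013746 × (12308/373.371) = 0.453.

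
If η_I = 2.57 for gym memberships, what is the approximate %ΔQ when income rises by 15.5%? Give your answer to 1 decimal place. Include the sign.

39.8%

%ΔQ ≈ η × %ΔI = 2.57 × 15.5% = 39.8%.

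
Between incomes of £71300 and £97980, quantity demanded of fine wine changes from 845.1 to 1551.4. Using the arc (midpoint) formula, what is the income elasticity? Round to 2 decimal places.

ΔQ = 1551.4 − 845.1 = 706.3; midpoint Q̄ = (845.1 + 1551.4)/2 = 1198.25.
ΔI = 97980 − 71300 = 26680; midpoint Ī = (71300 + 97980)/2 = 84640.
η = (ΔQ/Q̄) ÷ (ΔI/Ī) = (706.3/1198.25) ÷ (26680/84640) = 1.87.

1.87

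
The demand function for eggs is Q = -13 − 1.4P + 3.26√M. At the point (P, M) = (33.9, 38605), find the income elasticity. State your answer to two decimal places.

0.55

At P = 33.9, M = 38605: Q = 580.070.
Holding P constant, ∂Q/∂M = 3.26/(2√M) = 0.00829594.
η_M = (∂Q/∂M)·(M/Q) = 0.00829594 × (38605/580.070) = 0.55.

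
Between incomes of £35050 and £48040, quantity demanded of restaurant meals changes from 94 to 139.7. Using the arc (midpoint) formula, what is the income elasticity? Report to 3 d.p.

ΔQ = 139.7 − 94 = 45.7; midpoint Q̄ = (94 + 139.7)/2 = 116.85.
ΔI = 48040 − 35050 = 12990; midpoint Ī = (35050 + 48040)/2 = 41545.
η = (ΔQ/Q̄) ÷ (ΔI/Ī) = (45.7/116.85) ÷ (12990/41545) = 1.251.

1.251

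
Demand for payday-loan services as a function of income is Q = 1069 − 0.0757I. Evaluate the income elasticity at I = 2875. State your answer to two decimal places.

At I = 2875: Q = 851.363.
dQ/dI = −0.0757.
η = (dQ/dI)·(I/Q) = -0.0757 × (2875/851.363) = -0.26.

-0.26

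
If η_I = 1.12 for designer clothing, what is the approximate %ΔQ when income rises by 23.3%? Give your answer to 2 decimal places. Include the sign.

26.10%

%ΔQ ≈ η × %ΔI = 1.12 × 23.3% = 26.10%.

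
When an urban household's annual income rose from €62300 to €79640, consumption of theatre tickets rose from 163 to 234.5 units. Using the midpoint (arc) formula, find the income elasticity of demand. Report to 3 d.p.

ΔQ = 234.5 − 163 = 71.5; midpoint Q̄ = (163 + 234.5)/2 = 198.75.
ΔI = 79640 − 62300 = 17340; midpoint Ī = (62300 + 79640)/2 = 70970.
η = (ΔQ/Q̄) ÷ (ΔI/Ī) = (71.5/198.75) ÷ (17340/70970) = 1.472.

1.472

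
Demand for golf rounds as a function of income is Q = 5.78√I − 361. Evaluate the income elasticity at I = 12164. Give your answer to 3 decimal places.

At I = 12164: Q = 276.479.
dQ/dI = 5.78/(2√I) = 0.0262035 at this income.
η = (dQ/dI)·(I/Q) = 0.0262035 × (12164/276.479) = 1.153.

1.153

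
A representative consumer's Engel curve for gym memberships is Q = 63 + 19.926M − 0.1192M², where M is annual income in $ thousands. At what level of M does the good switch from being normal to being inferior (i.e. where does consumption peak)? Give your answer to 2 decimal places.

83.58

dQ/dM = 19.926 − 0.2384M.
The good is inferior where dQ/dM < 0. Setting dQ/dM = 0 gives M = 19.926 / 0.2384 = 83.58.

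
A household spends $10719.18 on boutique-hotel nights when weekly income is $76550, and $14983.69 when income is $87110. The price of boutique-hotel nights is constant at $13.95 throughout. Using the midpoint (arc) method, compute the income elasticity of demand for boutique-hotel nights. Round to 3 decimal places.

With a constant price, Q₁ = 10719.18/13.95 = 768.400 and Q₂ = 14983.69/13.95 = 1074.100 (equivalently, work directly with expenditure since P cancels).
Midpoint %ΔQ = (14983.69 − 10719.18)/12851.44 = 0.33183; midpoint %ΔI = (87110 − 76550)/81830 = 0.12905.
η = 0.33183 / 0.12905 = 2.571.

2.571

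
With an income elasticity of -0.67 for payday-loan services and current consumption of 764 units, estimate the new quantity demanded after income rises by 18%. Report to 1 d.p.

671.9

%ΔQ ≈ η × %ΔI = -0.67 × 18% = -12.06%.
New Q ≈ 764 × (1 − 0.1206) = 671.9.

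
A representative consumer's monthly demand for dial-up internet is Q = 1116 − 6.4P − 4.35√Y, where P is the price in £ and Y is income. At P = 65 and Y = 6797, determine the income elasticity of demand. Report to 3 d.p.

At P = 65, Y = 6797: Q = 341.369.
Holding P constant, ∂Q/∂Y = -4.35/(2√Y) = -0.0263816.
η_Y = (∂Q/∂Y)·(Y/Q) = -0.0263816 × (6797/341.369) = -0.525.

-0.525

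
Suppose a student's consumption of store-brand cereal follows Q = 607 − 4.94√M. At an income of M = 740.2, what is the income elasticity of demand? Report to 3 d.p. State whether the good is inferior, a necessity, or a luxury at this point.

At M = 740.2: Q = 472.599.
dQ/dM = -4.94/(2√M) = -0.0907867 at this income.
η = (dQ/dM)·(M/Q) = -0.0907867 × (740.2/472.599) = -0.142.
Since η < 0, the good is an inferior good.

-0.142 (inferior good)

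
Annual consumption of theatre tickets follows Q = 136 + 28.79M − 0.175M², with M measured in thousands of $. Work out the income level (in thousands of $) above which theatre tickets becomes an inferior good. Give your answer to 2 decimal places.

dQ/dM = 28.79 − 0.35M.
The good is inferior where dQ/dM < 0. Setting dQ/dM = 0 gives M = 28.79 / 0.35 = 82.26.

82.26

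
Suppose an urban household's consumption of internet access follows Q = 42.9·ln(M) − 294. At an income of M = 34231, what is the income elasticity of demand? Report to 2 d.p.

At M = 34231: Q = 153.914.
dQ/dM = 42.9/M = 0.00125325 at this income.
η = (dQ/dM)·(M/Q) = 0.00125325 × (34231/153.914) = 0.28.

0.28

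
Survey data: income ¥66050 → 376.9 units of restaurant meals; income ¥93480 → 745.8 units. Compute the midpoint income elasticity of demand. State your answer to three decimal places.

ΔQ = 745.8 − 376.9 = 368.9; midpoint Q̄ = (376.9 + 745.8)/2 = 561.35.
ΔI = 93480 − 66050 = 27430; midpoint Ī = (66050 + 93480)/2 = 79765.
η = (ΔQ/Q̄) ÷ (ΔI/Ī) = (368.9/561.35) ÷ (27430/79765) = 1.911.

1.911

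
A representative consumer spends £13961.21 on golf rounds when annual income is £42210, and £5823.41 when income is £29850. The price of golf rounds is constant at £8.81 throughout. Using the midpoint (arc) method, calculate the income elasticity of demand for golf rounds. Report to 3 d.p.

With a constant price, Q₁ = 13961.21/8.81 = 1584.700 and Q₂ = 5823.41/8.81 = 661.000 (equivalently, work directly with expenditure since P cancels).
Midpoint %ΔQ = (5823.41 − 13961.21)/9892.31 = -0.82264; midpoint %ΔI = (29850 − 42210)/36030 = -0.34305.
η = -0.82264 / -0.34305 = 2.398.

2.398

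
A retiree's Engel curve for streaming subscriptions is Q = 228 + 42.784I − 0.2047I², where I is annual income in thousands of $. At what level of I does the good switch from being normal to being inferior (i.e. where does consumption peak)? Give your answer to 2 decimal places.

104.50

dQ/dI = 42.784 − 0.4094I.
The good is inferior where dQ/dI < 0. Setting dQ/dI = 0 gives I = 42.784 / 0.4094 = 104.50.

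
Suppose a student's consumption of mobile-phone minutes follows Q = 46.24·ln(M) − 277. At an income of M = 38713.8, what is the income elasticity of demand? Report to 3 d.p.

At M = 38713.8: Q = 211.477.
dQ/dM = 46.24/M = 0.00119441 at this income.
η = (dQ/dM)·(M/Q) = 0.00119441 × (38713.8/211.477) = 0.219.

0.219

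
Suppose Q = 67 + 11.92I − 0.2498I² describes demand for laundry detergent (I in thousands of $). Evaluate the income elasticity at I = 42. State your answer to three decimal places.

-2.997

At I = 42: Q = 126.9928.
dQ/dI = 11.92 − 0.4996I = -9.06320.
η = (dQ/dI)·(I/Q) = -9.06320 × (42/126.9928) = -2.997.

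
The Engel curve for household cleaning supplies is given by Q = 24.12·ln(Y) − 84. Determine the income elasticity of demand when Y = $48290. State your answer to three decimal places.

0.137

At Y = 48290: Q = 176.134.
dQ/dY = 24.12/Y = 0.000499482 at this income.
η = (dQ/dY)·(Y/Q) = 0.000499482 × (48290/176.134) = 0.137.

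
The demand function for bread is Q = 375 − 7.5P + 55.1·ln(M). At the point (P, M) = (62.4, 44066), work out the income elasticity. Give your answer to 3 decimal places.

0.111

At P = 62.4, M = 44066: Q = 496.209.
Holding P constant, ∂Q/∂M = 55.1/M = 0.0012504.
η_M = (∂Q/∂M)·(M/Q) = 0.0012504 × (44066/496.209) = 0.111.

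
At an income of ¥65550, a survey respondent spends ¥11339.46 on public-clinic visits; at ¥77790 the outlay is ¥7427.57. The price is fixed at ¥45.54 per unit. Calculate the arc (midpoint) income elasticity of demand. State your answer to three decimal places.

With a constant price, Q₁ = 11339.46/45.54 = 249.000 and Q₂ = 7427.57/45.54 = 163.100 (equivalently, work directly with expenditure since P cancels).
Midpoint %ΔQ = (7427.57 − 11339.46)/9383.52 = -0.41689; midpoint %ΔI = (77790 − 65550)/71670 = 0.17078.
η = -0.41689 / 0.17078 = -2.441.

-2.441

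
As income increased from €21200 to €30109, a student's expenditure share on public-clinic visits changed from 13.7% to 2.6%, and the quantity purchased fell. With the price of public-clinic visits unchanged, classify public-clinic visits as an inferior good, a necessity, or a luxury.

Quantity demanded falls as income rises, so η < 0.

inferior good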